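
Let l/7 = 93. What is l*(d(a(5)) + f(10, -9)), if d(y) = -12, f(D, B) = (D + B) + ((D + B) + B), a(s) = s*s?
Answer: -12369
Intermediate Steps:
a(s) = s**2
l = 651 (l = 7*93 = 651)
f(D, B) = 2*D + 3*B (f(D, B) = (B + D) + ((B + D) + B) = (B + D) + (D + 2*B) = 2*D + 3*B)
l*(d(a(5)) + f(10, -9)) = 651*(-12 + (2*10 + 3*(-9))) = 651*(-12 + (20 - 27)) = 651*(-12 - 7) = 651*(-19) = -12369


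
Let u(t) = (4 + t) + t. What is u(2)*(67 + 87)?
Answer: 1232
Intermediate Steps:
u(t) = 4 + 2*t
u(2)*(67 + 87) = (4 + 2*2)*(67 + 87) = (4 + 4)*154 = 8*154 = 1232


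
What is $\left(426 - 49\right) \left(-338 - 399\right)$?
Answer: $-277849$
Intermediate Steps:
$\left(426 - 49\right) \left(-338 - 399\right) = \left(426 + \left(-228 + 179\right)\right) \left(-737\right) = \left(426 - 49\right) \left(-737\right) = 377 \left(-737\right) = -277849$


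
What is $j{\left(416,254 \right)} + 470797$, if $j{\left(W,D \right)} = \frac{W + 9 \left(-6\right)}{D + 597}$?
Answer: $\frac{400648609}{851} \approx 4.708 \cdot 10^{5}$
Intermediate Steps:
$j{\left(W,D \right)} = \frac{-54 + W}{597 + D}$ ($j{\left(W,D \right)} = \frac{W - 54}{597 + D} = \frac{-54 + W}{597 + D}$)
$j{\left(416,254 \right)} + 470797 = \frac{-54 + 416}{597 + 254} + 470797 = \frac{1}{851} \cdot 362 + 470797 = \frac{362}{851} + 470797 = \frac{400648609}{851}$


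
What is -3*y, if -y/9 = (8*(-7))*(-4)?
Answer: 6048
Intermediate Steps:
y = -2016 (y = -9*8*(-7)*(-4) = -(-504)*(-4) = -9*224 = -2016)
-3*y = -3*(-2016) = 6048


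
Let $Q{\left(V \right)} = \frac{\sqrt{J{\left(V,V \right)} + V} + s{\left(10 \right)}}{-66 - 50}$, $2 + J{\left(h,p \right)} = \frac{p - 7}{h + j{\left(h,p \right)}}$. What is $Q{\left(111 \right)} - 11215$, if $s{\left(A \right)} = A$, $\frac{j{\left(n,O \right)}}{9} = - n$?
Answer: $- \frac{650475}{58} - \frac{\sqrt{1341546}}{12876} \approx -11215.0$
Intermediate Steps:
$j{\left(n,O \right)} = - 9 n$ ($j{\left(n,O \right)} = 9 \left(- n\right) = - 9 n$)
$J{\left(h,p \right)} = -2 - \frac{-7 + p}{8 h}$ ($J{\left(h,p \right)} = -2 + \frac{p - 7}{h - 9 h} = -2 + \frac{-7 + p}{\left(-8\right) h} = -2 + \left(-7 + p\right) \left(- \frac{1}{8 h}\right) = -2 - \frac{-7 + p}{8 h}$)
$Q{\left(V \right)} = - \frac{5}{58} - \frac{\sqrt{V + \frac{7 - 17 V}{8 V}}}{116}$ ($Q{\left(V \right)} = \frac{\sqrt{\frac{7 - V - 16 V}{8 V} + V} + 10}{-66 - 50} = \frac{\sqrt{\frac{7 - 17 V}{8 V} + V} + 10}{-116} = \left(\sqrt{V + \frac{7 - 17 V}{8 V}} + 10\right) \left(- \frac{1}{116}\right) = \left(10 + \sqrt{V + \frac{7 - 17 V}{8 V}}\right) \left(- \frac{1}{116}\right) = - \frac{5}{58} - \frac{\sqrt{V + \frac{7 - 17 V}{8 V}}}{116}$)
$Q{\left(111 \right)} - 11215 = \left(- \frac{5}{58} - \frac{\sqrt{-34 + \frac{14}{111} + 16 \cdot 111}}{464}\right) - 11215 = \left(- \frac{5}{58} - \frac{\sqrt{-34 + 14 \cdot \frac{1}{111} + 1776}}{464}\right) - 11215 = \left(- \frac{5}{58} - \frac{\sqrt{-34 + \frac{14}{111} + 1776}}{464}\right) - 11215 = \left(- \frac{5}{58} - \frac{\sqrt{\frac{193376}{111}}}{464}\right) - 11215 = \left(- \frac{5}{58} - \frac{\frac{4}{111} \sqrt{1341546}}{464}\right) - 11215 = \left(- \frac{5}{58} - \frac{\sqrt{1341546}}{12876}\right) - 11215 = - \frac{650475}{58} - \frac{\sqrt{1341546}}{12876}$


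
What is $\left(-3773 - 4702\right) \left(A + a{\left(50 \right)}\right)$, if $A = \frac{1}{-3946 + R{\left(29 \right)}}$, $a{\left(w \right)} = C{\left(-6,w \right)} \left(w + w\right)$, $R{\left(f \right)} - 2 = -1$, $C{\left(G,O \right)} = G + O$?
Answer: $- \frac{9807269435}{263} \approx -3.729 \cdot 10^{7}$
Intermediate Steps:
$R{\left(f \right)} = 1$ ($R{\left(f \right)} = 2 - 1 = 1$)
$a{\left(w \right)} = 2 w \left(-6 + w\right)$ ($a{\left(w \right)} = \left(-6 + w\right) \left(w + w\right) = \left(-6 + w\right) 2 w = 2 w \left(-6 + w\right)$)
$A = - \frac{1}{3945}$ ($A = \frac{1}{-3946 + 1} = \frac{1}{-3945} = - \frac{1}{3945} \approx -0.00025349$)
$\left(-3773 - 4702\right) \left(A + a{\left(50 \right)}\right) = \left(-3773 - 4702\right) \left(- \frac{1}{3945} + 2 \cdot 50 \left(-6 + 50\right)\right) = - 8475 \left(- \frac{1}{3945} + 2 \cdot 50 \cdot 44\right) = - 8475 \left(- \frac{1}{3945} + 4400\right) = \left(-8475\right) \frac{17357999}{3945} = - \frac{9807269435}{263}$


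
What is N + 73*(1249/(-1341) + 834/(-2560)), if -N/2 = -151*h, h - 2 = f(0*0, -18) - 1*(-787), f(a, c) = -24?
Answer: 396400846459/1716480 ≈ 2.3094e+5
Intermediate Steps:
h = 765 (h = 2 + (-24 - 1*(-787)) = 2 + (-24 + 787) = 2 + 763 = 765)
N = 231030 (N = -(-302)*765 = -2*(-115515) = 231030)
N + 73*(1249/(-1341) + 834/(-2560)) = 231030 + 73*(1249/(-1341) + 834/(-2560)) = 231030 + 73*(1249*(-1/1341) + 834*(-1/2560)) = 231030 + 73*(-1249/1341 - 417/1280) = 231030 + 73*(-2157917/1716480) = 231030 - 157527941/1716480 = 396400846459/1716480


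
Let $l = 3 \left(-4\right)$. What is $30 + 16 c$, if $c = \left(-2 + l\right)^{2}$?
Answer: $3166$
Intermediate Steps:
$l = -12$
$c = 196$ ($c = \left(-2 - 12\right)^{2} = \left(-14\right)^{2} = 196$)
$30 + 16 c = 30 + 16 \cdot 196 = 30 + 3136 = 3166$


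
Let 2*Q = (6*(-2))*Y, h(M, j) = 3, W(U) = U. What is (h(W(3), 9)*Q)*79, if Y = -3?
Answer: 4266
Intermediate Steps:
Q = 18 (Q = ((6*(-2))*(-3))/2 = (-12*(-3))/2 = (½)*36 = 18)
(h(W(3), 9)*Q)*79 = (3*18)*79 = 54*79 = 4266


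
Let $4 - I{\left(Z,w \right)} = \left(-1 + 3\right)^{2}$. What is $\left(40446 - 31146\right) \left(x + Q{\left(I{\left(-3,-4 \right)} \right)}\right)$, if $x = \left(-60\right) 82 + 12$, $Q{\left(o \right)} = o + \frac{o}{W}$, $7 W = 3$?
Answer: $-45644400$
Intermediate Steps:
$W = \frac{3}{7}$ ($W = \frac{1}{7} \cdot 3 = \frac{3}{7} \approx 0.42857$)
$I{\left(Z,w \right)} = 0$ ($I{\left(Z,w \right)} = 4 - \left(-1 + 3\right)^{2} = 4 - 2^{2} = 4 - 4 = 0$)
$Q{\left(o \right)} = \frac{10 o}{3}$ ($Q{\left(o \right)} = o + \frac{o}{\frac{3}{7}} = o + \frac{7 o}{3} = \frac{10 o}{3}$)
$x = -4908$ ($x = -4920 + 12 = -4908$)
$\left(40446 - 31146\right) \left(x + Q{\left(I{\left(-3,-4 \right)} \right)}\right) = \left(40446 - 31146\right) \left(-4908 + \frac{10}{3} \cdot 0\right) = 9300 \left(-4908 + 0\right) = 9300 \left(-4908\right) = -45644400$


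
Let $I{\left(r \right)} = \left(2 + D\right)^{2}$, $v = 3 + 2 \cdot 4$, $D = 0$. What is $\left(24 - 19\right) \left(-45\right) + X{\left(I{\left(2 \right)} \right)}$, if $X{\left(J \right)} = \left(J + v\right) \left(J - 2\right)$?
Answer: $-195$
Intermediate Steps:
$v = 11$ ($v = 3 + 8 = 11$)
$I{\left(r \right)} = 4$ ($I{\left(r \right)} = \left(2 + 0\right)^{2} = 2^{2} = 4$)
$X{\left(J \right)} = \left(-2 + J\right) \left(11 + J\right)$ ($X{\left(J \right)} = \left(J + 11\right) \left(J - 2\right) = \left(11 + J\right) \left(-2 + J\right) = \left(-2 + J\right) \left(11 + J\right)$)
$\left(24 - 19\right) \left(-45\right) + X{\left(I{\left(2 \right)} \right)} = \left(24 - 19\right) \left(-45\right) + \left(-22 + 4^{2} + 9 \cdot 4\right) = 5 \left(-45\right) + \left(-22 + 16 + 36\right) = -225 + 30 = -195$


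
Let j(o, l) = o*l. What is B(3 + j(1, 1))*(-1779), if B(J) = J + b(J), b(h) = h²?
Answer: -35580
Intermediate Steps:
j(o, l) = l*o
B(J) = J + J²
B(3 + j(1, 1))*(-1779) = ((3 + 1*1)*(1 + (3 + 1*1)))*(-1779) = ((3 + 1)*(1 + (3 + 1)))*(-1779) = (4*(1 + 4))*(-1779) = (4*5)*(-1779) = 20*(-1779) = -35580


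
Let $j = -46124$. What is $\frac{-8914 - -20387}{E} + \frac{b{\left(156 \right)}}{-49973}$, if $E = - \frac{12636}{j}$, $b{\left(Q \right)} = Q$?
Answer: $\frac{508552745215}{12143439} \approx 41879.0$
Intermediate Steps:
$E = \frac{243}{887}$ ($E = - \frac{12636}{-46124} = \left(-12636\right) \left(- \frac{1}{46124}\right) = \frac{243}{887} \approx 0.27396$)
$\frac{-8914 - -20387}{E} + \frac{b{\left(156 \right)}}{-49973} = \frac{-8914 - -20387}{\frac{243}{887}} + \frac{156}{-49973} = \left(-8914 + 20387\right) \frac{887}{243} + 156 \left(- \frac{1}{49973}\right) = 11473 \cdot \frac{887}{243} - \frac{156}{49973} = \frac{10176551}{243} - \frac{156}{49973} = \frac{508552745215}{12143439}$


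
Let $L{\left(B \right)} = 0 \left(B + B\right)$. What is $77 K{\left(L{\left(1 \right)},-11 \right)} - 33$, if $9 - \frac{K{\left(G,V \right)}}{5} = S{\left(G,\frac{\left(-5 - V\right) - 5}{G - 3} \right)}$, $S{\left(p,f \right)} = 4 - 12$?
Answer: $6512$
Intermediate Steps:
$L{\left(B \right)} = 0$ ($L{\left(B \right)} = 0 \cdot 2 B = 0$)
$S{\left(p,f \right)} = -8$ ($S{\left(p,f \right)} = 4 - 12 = -8$)
$K{\left(G,V \right)} = 85$ ($K{\left(G,V \right)} = 45 - -40 = 45 + 40 = 85$)
$77 K{\left(L{\left(1 \right)},-11 \right)} - 33 = 77 \cdot 85 - 33 = 6545 - 33 = 6512$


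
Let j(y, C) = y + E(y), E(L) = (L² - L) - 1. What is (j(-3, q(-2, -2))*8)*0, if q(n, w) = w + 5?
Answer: 0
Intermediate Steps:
q(n, w) = 5 + w
E(L) = -1 + L² - L
j(y, C) = -1 + y² (j(y, C) = y + (-1 + y² - y) = -1 + y²)
(j(-3, q(-2, -2))*8)*0 = ((-1 + (-3)²)*8)*0 = ((-1 + 9)*8)*0 = (8*8)*0 = 64*0 = 0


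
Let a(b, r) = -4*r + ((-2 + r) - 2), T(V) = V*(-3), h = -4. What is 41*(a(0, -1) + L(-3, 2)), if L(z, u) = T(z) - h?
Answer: 492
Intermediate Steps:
T(V) = -3*V
a(b, r) = -4 - 3*r (a(b, r) = -4*r + (-4 + r) = -4 - 3*r)
L(z, u) = 4 - 3*z (L(z, u) = -3*z - 1*(-4) = -3*z + 4 = 4 - 3*z)
41*(a(0, -1) + L(-3, 2)) = 41*((-4 - 3*(-1)) + (4 - 3*(-3))) = 41*((-4 + 3) + (4 + 9)) = 41*(-1 + 13) = 41*12 = 492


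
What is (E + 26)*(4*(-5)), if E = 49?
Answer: -1500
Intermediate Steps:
(E + 26)*(4*(-5)) = (49 + 26)*(4*(-5)) = 75*(-20) = -1500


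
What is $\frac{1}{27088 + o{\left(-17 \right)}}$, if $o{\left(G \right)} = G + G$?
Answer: $\frac{1}{27054} \approx 3.6963 \cdot 10^{-5}$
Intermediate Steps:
$o{\left(G \right)} = 2 G$
$\frac{1}{27088 + o{\left(-17 \right)}} = \frac{1}{27088 + 2 \left(-17\right)} = \frac{1}{27088 - 34} = \frac{1}{27054}$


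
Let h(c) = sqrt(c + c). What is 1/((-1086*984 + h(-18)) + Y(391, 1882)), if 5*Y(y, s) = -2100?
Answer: -89087/95237922831 - I/190475845662 ≈ -9.3542e-7 - 5.25e-12*I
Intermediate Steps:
h(c) = sqrt(2)*sqrt(c) (h(c) = sqrt(2*c) = sqrt(2)*sqrt(c))
Y(y, s) = -420 (Y(y, s) = (1/5)*(-2100) = -420)
1/((-1086*984 + h(-18)) + Y(391, 1882)) = 1/((-1086*984 + sqrt(2)*sqrt(-18)) - 420) = 1/((-1068624 + sqrt(2)*(3*I*sqrt(2))) - 420) = 1/((-1068624 + 6*I) - 420) = 1/(-1069044 + 6*I) = (-1069044 - 6*I)/1142855073972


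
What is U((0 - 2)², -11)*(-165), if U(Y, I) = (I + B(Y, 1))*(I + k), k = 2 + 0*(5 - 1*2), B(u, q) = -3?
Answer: -20790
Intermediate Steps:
k = 2 (k = 2 + 0*(5 - 2) = 2 + 0*3 = 2 + 0 = 2)
U(Y, I) = (-3 + I)*(2 + I) (U(Y, I) = (I - 3)*(I + 2) = (-3 + I)*(2 + I))
U((0 - 2)², -11)*(-165) = (-6 + (-11)² - 1*(-11))*(-165) = (-6 + 121 + 11)*(-165) = 126*(-165) = -20790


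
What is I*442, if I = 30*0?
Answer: 0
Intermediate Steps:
I = 0
I*442 = 0*442 = 0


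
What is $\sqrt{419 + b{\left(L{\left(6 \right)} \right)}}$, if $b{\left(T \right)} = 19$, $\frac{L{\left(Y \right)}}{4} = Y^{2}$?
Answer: $\sqrt{438} \approx 20.928$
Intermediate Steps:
$L{\left(Y \right)} = 4 Y^{2}$
$\sqrt{419 + b{\left(L{\left(6 \right)} \right)}} = \sqrt{419 + 19} = \sqrt{438}$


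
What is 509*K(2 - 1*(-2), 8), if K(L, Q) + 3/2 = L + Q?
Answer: 10689/2 ≈ 5344.5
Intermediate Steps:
K(L, Q) = -3/2 + L + Q (K(L, Q) = -3/2 + (L + Q) = -3/2 + L + Q)
509*K(2 - 1*(-2), 8) = 509*(-3/2 + (2 - 1*(-2)) + 8) = 509*(-3/2 + (2 + 2) + 8) = 509*(-3/2 + 4 + 8) = 509*(21/2) = 10689/2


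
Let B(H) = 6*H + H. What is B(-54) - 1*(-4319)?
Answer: 3941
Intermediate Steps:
B(H) = 7*H
B(-54) - 1*(-4319) = 7*(-54) - 1*(-4319) = -378 + 4319 = 3941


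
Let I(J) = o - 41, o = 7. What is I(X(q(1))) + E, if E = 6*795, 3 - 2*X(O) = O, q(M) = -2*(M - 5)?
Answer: 4736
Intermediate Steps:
q(M) = 10 - 2*M (q(M) = -2*(-5 + M) = 10 - 2*M)
X(O) = 3/2 - O/2
E = 4770
I(J) = -34 (I(J) = 7 - 41 = -34)
I(X(q(1))) + E = -34 + 4770 = 4736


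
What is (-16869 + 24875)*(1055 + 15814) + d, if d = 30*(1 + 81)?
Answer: 135055674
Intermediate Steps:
d = 2460 (d = 30*82 = 2460)
(-16869 + 24875)*(1055 + 15814) + d = (-16869 + 24875)*(1055 + 15814) + 2460 = 8006*16869 + 2460 = 135053214 + 2460 = 135055674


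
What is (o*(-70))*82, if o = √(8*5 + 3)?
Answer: -5740*√43 ≈ -37640.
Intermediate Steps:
o = √43 (o = √(40 + 3) = √43 ≈ 6.5574)
(o*(-70))*82 = (√43*(-70))*82 = -70*√43*82 = -5740*√43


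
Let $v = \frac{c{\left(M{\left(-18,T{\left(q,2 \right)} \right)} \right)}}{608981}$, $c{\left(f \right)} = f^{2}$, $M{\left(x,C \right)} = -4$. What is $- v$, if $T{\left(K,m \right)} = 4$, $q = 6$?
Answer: $- \frac{16}{608981} \approx -2.6273 \cdot 10^{-5}$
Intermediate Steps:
$v = \frac{16}{608981}$ ($v = \frac{\left(-4\right)^{2}}{608981} = 16 \cdot \frac{1}{608981} = \frac{16}{608981} \approx 2.6273 \cdot 10^{-5}$)
$- v = \left(-1\right) \frac{16}{608981} = - \frac{16}{608981}$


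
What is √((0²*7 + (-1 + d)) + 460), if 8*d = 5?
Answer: √7354/4 ≈ 21.439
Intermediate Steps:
d = 5/8 (d = (⅛)*5 = 5/8 ≈ 0.62500)
√((0²*7 + (-1 + d)) + 460) = √((0²*7 + (-1 + 5/8)) + 460) = √((0*7 - 3/8) + 460) = √((0 - 3/8) + 460) = √(-3/8 + 460) = √(3677/8) = √7354/4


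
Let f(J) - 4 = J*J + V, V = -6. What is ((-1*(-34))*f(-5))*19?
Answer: 14858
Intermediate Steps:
f(J) = -2 + J**2 (f(J) = 4 + (J*J - 6) = 4 + (J**2 - 6) = 4 + (-6 + J**2) = -2 + J**2)
((-1*(-34))*f(-5))*19 = ((-1*(-34))*(-2 + (-5)**2))*19 = (34*(-2 + 25))*19 = (34*23)*19 = 782*19 = 14858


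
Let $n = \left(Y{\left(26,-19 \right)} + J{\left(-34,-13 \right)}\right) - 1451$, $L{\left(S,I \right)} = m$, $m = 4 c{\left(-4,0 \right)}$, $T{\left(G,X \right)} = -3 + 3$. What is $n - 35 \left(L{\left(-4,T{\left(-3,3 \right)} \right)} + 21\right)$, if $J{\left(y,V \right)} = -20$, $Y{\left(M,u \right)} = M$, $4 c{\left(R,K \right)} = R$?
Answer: $-2040$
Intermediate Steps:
$c{\left(R,K \right)} = \frac{R}{4}$
$T{\left(G,X \right)} = 0$
$m = -4$ ($m = 4 \cdot \frac{1}{4} \left(-4\right) = 4 \left(-1\right) = -4$)
$L{\left(S,I \right)} = -4$
$n = -1445$ ($n = \left(26 - 20\right) - 1451 = 6 - 1451 = -1445$)
$n - 35 \left(L{\left(-4,T{\left(-3,3 \right)} \right)} + 21\right) = -1445 - 35 \left(-4 + 21\right) = -1445 - 35 \cdot 17 = -1445 - 595 = -2040$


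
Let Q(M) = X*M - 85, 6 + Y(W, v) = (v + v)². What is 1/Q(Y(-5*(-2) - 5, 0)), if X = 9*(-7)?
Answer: 1/293 ≈ 0.0034130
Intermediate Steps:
X = -63
Y(W, v) = -6 + 4*v² (Y(W, v) = -6 + (v + v)² = -6 + (2*v)² = -6 + 4*v²)
Q(M) = -85 - 63*M (Q(M) = -63*M - 85 = -85 - 63*M)
1/Q(Y(-5*(-2) - 5, 0)) = 1/(-85 - 63*(-6 + 4*0²)) = 1/(-85 - 63*(-6 + 4*0)) = 1/(-85 - 63*(-6 + 0)) = 1/(-85 - 63*(-6)) = 1/(-85 + 378) = 1/293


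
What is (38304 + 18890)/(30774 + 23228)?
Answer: 28597/27001 ≈ 1.0591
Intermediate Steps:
(38304 + 18890)/(30774 + 23228) = 57194/54002 = 57194*(1/54002) = 28597/27001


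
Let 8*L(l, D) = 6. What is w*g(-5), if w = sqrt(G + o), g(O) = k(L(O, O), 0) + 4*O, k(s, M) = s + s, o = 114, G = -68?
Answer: -37*sqrt(46)/2 ≈ -125.47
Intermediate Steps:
L(l, D) = 3/4 (L(l, D) = (1/8)*6 = 3/4)
k(s, M) = 2*s
g(O) = 3/2 + 4*O (g(O) = 2*(3/4) + 4*O = 3/2 + 4*O)
w = sqrt(46) (w = sqrt(-68 + 114) = sqrt(46) ≈ 6.7823)
w*g(-5) = sqrt(46)*(3/2 + 4*(-5)) = sqrt(46)*(3/2 - 20) = sqrt(46)*(-37/2) = -37*sqrt(46)/2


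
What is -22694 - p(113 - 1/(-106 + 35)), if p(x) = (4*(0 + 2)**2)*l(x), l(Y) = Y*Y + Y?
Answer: -1153668934/5041 ≈ -2.2886e+5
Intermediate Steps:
l(Y) = Y + Y**2 (l(Y) = Y**2 + Y = Y + Y**2)
p(x) = 16*x*(1 + x) (p(x) = (4*(0 + 2)**2)*(x*(1 + x)) = (4*2**2)*(x*(1 + x)) = (4*4)*(x*(1 + x)) = 16*(x*(1 + x)) = 16*x*(1 + x))
-22694 - p(113 - 1/(-106 + 35)) = -22694 - 16*(113 - 1/(-106 + 35))*(1 + (113 - 1/(-106 + 35))) = -22694 - 16*(113 - 1/(-71))*(1 + (113 - 1/(-71))) = -22694 - 16*(113 - 1*(-1/71))*(1 + (113 - 1*(-1/71))) = -22694 - 16*(113 + 1/71)*(1 + (113 + 1/71)) = -22694 - 16*8024*(1 + 8024/71)/71 = -22694 - 16*8024*8095/(71*71) = -22694 - 1*1039268480/5041 = -22694 - 1039268480/5041 = -1153668934/5041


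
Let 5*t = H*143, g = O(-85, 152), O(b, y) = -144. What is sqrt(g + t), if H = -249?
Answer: I*sqrt(181635)/5 ≈ 85.237*I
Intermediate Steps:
g = -144
t = -35607/5 (t = (-249*143)/5 = (1/5)*(-35607) = -35607/5 ≈ -7121.4)
sqrt(g + t) = sqrt(-144 - 35607/5) = sqrt(-36327/5) = I*sqrt(181635)/5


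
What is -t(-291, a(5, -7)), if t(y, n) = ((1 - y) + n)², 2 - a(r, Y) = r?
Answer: -83521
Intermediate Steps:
a(r, Y) = 2 - r
t(y, n) = (1 + n - y)²
-t(-291, a(5, -7)) = -(1 + (2 - 1*5) - 1*(-291))² = -(1 + (2 - 5) + 291)² = -(1 - 3 + 291)² = -1*289² = -1*83521 = -83521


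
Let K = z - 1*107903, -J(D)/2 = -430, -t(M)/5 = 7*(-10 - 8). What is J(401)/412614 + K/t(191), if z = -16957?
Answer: -286213568/1444149 ≈ -198.19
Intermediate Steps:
t(M) = 630 (t(M) = -35*(-10 - 8) = -35*(-18) = -5*(-126) = 630)
J(D) = 860 (J(D) = -2*(-430) = 860)
K = -124860 (K = -16957 - 1*107903 = -16957 - 107903 = -124860)
J(401)/412614 + K/t(191) = 860/412614 - 124860/630 = 860*(1/412614) - 124860*1/630 = 430/206307 - 4162/21 = -286213568/1444149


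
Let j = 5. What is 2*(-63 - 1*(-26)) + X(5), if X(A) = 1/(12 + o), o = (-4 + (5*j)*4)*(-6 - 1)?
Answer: -48841/660 ≈ -74.001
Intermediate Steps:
o = -672 (o = (-4 + (5*5)*4)*(-6 - 1) = (-4 + 25*4)*(-7) = (-4 + 100)*(-7) = 96*(-7) = -672)
X(A) = -1/660 (X(A) = 1/(12 - 672) = 1/(-660) = -1/660)
2*(-63 - 1*(-26)) + X(5) = 2*(-63 - 1*(-26)) - 1/660 = 2*(-63 + 26) - 1/660 = 2*(-37) - 1/660 = -74 - 1/660 = -48841/660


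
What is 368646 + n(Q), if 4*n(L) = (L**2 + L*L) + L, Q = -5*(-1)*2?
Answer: 737397/2 ≈ 3.6870e+5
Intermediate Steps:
Q = 10 (Q = 5*2 = 10)
n(L) = L**2/2 + L/4 (n(L) = ((L**2 + L*L) + L)/4 = ((L**2 + L**2) + L)/4 = (2*L**2 + L)/4 = (L + 2*L**2)/4 = L**2/2 + L/4)
368646 + n(Q) = 368646 + (1/4)*10*(1 + 2*10) = 368646 + (1/4)*10*(1 + 20) = 368646 + (1/4)*10*21 = 368646 + 105/2 = 737397/2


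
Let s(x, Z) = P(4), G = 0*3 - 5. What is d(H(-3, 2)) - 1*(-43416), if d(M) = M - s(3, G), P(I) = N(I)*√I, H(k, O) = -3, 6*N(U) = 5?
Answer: 130234/3 ≈ 43411.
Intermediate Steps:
N(U) = ⅚ (N(U) = (⅙)*5 = ⅚)
G = -5 (G = 0 - 5 = -5)
P(I) = 5*√I/6
s(x, Z) = 5/3 (s(x, Z) = 5*√4/6 = (⅚)*2 = 5/3)
d(M) = -5/3 + M (d(M) = M - 1*5/3 = M - 5/3 = -5/3 + M)
d(H(-3, 2)) - 1*(-43416) = (-5/3 - 3) - 1*(-43416) = -14/3 + 43416 = 130234/3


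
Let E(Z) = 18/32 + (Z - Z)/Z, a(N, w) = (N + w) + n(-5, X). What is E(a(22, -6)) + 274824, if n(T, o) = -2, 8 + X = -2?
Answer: 4397193/16 ≈ 2.7482e+5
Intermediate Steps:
X = -10 (X = -8 - 2 = -10)
a(N, w) = -2 + N + w (a(N, w) = (N + w) - 2 = -2 + N + w)
E(Z) = 9/16 (E(Z) = 18*(1/32) + 0/Z = 9/16 + 0 = 9/16)
E(a(22, -6)) + 274824 = 9/16 + 274824 = 4397193/16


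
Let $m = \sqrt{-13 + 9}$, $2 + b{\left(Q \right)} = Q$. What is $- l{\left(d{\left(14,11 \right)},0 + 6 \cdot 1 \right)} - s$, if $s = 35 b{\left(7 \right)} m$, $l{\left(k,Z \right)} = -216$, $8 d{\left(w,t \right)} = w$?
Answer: $216 - 350 i \approx 216.0 - 350.0 i$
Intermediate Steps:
$d{\left(w,t \right)} = \frac{w}{8}$
$b{\left(Q \right)} = -2 + Q$
$m = 2 i$ ($m = \sqrt{-4} = 2 i \approx 2.0 i$)
$s = 350 i$ ($s = 35 \left(-2 + 7\right) 2 i = 35 \cdot 5 \cdot 2 i = 175 \cdot 2 i = 350 i \approx 350.0 i$)
$- l{\left(d{\left(14,11 \right)},0 + 6 \cdot 1 \right)} - s = \left(-1\right) \left(-216\right) - 350 i = 216 - 350 i$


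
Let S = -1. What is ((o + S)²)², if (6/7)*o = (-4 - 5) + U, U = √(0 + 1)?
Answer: 923521/81 ≈ 11402.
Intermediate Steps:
U = 1 (U = √1 = 1)
o = -28/3 (o = 7*((-4 - 5) + 1)/6 = 7*(-9 + 1)/6 = (7/6)*(-8) = -28/3 ≈ -9.3333)
((o + S)²)² = ((-28/3 - 1)²)² = ((-31/3)²)² = (961/9)² = 923521/81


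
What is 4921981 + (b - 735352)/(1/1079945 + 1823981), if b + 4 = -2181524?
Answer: 4847655447207190263/984899580523 ≈ 4.9220e+6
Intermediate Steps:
b = -2181528 (b = -4 - 2181524 = -2181528)
4921981 + (b - 735352)/(1/1079945 + 1823981) = 4921981 + (-2181528 - 735352)/(1/1079945 + 1823981) = 4921981 - 2916880/(1/1079945 + 1823981) = 4921981 - 2916880/1969799161046/1079945 = 4921981 - 2916880*1079945/1969799161046 = 4921981 - 1575034985800/984899580523 = 4847655447207190263/984899580523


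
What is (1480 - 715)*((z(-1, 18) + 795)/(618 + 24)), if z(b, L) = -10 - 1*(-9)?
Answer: 101235/107 ≈ 946.12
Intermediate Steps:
z(b, L) = -1 (z(b, L) = -10 + 9 = -1)
(1480 - 715)*((z(-1, 18) + 795)/(618 + 24)) = (1480 - 715)*((-1 + 795)/(618 + 24)) = 765*(794/642) = 765*(794*(1/642)) = 765*(397/321) = 101235/107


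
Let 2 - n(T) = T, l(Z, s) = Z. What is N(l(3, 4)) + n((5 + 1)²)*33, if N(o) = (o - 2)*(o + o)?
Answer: -1116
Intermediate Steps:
n(T) = 2 - T
N(o) = 2*o*(-2 + o) (N(o) = (-2 + o)*(2*o) = 2*o*(-2 + o))
N(l(3, 4)) + n((5 + 1)²)*33 = 2*3*(-2 + 3) + (2 - (5 + 1)²)*33 = 2*3*1 + (2 - 1*6²)*33 = 6 + (2 - 1*36)*33 = 6 + (2 - 36)*33 = 6 - 34*33 = 6 - 1122 = -1116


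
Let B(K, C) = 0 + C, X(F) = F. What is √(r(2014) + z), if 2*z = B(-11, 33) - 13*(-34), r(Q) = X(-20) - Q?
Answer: I*√7186/2 ≈ 42.385*I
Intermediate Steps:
B(K, C) = C
r(Q) = -20 - Q
z = 475/2 (z = (33 - 13*(-34))/2 = (33 + 442)/2 = (½)*475 = 475/2 ≈ 237.50)
√(r(2014) + z) = √((-20 - 1*2014) + 475/2) = √((-20 - 2014) + 475/2) = √(-2034 + 475/2) = √(-3593/2) = I*√7186/2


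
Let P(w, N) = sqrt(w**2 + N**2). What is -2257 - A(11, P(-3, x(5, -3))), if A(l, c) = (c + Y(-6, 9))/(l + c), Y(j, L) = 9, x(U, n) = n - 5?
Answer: -54181/24 - sqrt(73)/24 ≈ -2257.9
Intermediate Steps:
x(U, n) = -5 + n
P(w, N) = sqrt(N**2 + w**2)
A(l, c) = (9 + c)/(c + l) (A(l, c) = (c + 9)/(l + c) = (9 + c)/(c + l))
-2257 - A(11, P(-3, x(5, -3))) = -2257 - (9 + sqrt((-5 - 3)**2 + (-3)**2))/(sqrt((-5 - 3)**2 + (-3)**2) + 11) = -2257 - (9 + sqrt((-8)**2 + 9))/(sqrt((-8)**2 + 9) + 11) = -2257 - (9 + sqrt(64 + 9))/(sqrt(64 + 9) + 11) = -2257 - (9 + sqrt(73))/(sqrt(73) + 11) = -2257 - (9 + sqrt(73))/(11 + sqrt(73))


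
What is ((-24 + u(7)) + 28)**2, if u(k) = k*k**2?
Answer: 120409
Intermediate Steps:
u(k) = k**3
((-24 + u(7)) + 28)**2 = ((-24 + 7**3) + 28)**2 = ((-24 + 343) + 28)**2 = (319 + 28)**2 = 347**2 = 120409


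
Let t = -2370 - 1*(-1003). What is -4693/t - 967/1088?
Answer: 3784095/1487296 ≈ 2.5443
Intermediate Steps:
t = -1367 (t = -2370 + 1003 = -1367)
-4693/t - 967/1088 = -4693/(-1367) - 967/1088 = -4693*(-1/1367) - 967*1/1088 = 4693/1367 - 967/1088 = 3784095/1487296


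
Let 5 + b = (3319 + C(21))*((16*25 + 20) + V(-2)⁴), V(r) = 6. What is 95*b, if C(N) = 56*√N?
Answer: 541062905 + 9129120*√21 ≈ 5.8290e+8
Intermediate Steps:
b = 5695399 + 96096*√21 (b = -5 + (3319 + 56*√21)*((16*25 + 20) + 6⁴) = -5 + (3319 + 56*√21)*((400 + 20) + 1296) = -5 + (3319 + 56*√21)*(420 + 1296) = -5 + (3319 + 56*√21)*1716 = -5 + (5695404 + 96096*√21) = 5695399 + 96096*√21 ≈ 6.1358e+6)
95*b = 95*(5695399 + 96096*√21) = 541062905 + 9129120*√21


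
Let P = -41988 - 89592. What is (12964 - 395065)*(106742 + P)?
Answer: 9490624638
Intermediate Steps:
P = -131580
(12964 - 395065)*(106742 + P) = (12964 - 395065)*(106742 - 131580) = -382101*(-24838) = 9490624638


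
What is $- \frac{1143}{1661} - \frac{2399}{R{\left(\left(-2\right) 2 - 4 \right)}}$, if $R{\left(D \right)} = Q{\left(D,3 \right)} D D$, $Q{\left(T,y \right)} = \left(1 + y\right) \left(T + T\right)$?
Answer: $- \frac{696989}{6803456} \approx -0.10245$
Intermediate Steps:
$Q{\left(T,y \right)} = 2 T \left(1 + y\right)$ ($Q{\left(T,y \right)} = \left(1 + y\right) 2 T = 2 T \left(1 + y\right)$)
$R{\left(D \right)} = 8 D^{3}$ ($R{\left(D \right)} = 2 D \left(1 + 3\right) D D = 2 D 4 D D = 8 D D D = 8 D^{2} D = 8 D^{3}$)
$- \frac{1143}{1661} - \frac{2399}{R{\left(\left(-2\right) 2 - 4 \right)}} = - \frac{1143}{1661} - \frac{2399}{8 \left(\left(-2\right) 2 - 4\right)^{3}} = \left(-1143\right) \frac{1}{1661} - \frac{2399}{8 \left(-4 - 4\right)^{3}} = - \frac{1143}{1661} - \frac{2399}{8 \left(-8\right)^{3}} = - \frac{1143}{1661} - \frac{2399}{8 \left(-512\right)} = - \frac{1143}{1661} - \frac{2399}{-4096} = - \frac{1143}{1661} - - \frac{2399}{4096} = - \frac{1143}{1661} + \frac{2399}{4096} = - \frac{696989}{6803456}$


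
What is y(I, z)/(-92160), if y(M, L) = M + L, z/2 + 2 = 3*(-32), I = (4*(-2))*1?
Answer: 17/7680 ≈ 0.0022135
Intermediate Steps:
I = -8 (I = -8*1 = -8)
z = -196 (z = -4 + 2*(3*(-32)) = -4 + 2*(-96) = -4 - 192 = -196)
y(M, L) = L + M
y(I, z)/(-92160) = (-196 - 8)/(-92160) = -204*(-1/92160) = 17/7680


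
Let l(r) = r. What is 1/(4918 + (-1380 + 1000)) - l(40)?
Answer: -181519/4538 ≈ -40.000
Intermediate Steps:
1/(4918 + (-1380 + 1000)) - l(40) = 1/(4918 + (-1380 + 1000)) - 1*40 = 1/(4918 - 380) - 40 = 1/4538 - 40 = -181519/4538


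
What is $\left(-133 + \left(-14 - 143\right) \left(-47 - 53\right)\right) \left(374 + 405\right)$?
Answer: $12126693$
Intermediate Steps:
$\left(-133 + \left(-14 - 143\right) \left(-47 - 53\right)\right) \left(374 + 405\right) = \left(-133 - -15700\right) 779 = \left(-133 + 15700\right) 779 = 15567 \cdot 779 = 12126693$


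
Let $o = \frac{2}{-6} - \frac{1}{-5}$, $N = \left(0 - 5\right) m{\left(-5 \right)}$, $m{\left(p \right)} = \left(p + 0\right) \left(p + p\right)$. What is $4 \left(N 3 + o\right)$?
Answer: $- \frac{45008}{15} \approx -3000.5$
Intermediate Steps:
$m{\left(p \right)} = 2 p^{2}$ ($m{\left(p \right)} = p 2 p = 2 p^{2}$)
$N = -250$ ($N = \left(0 - 5\right) 2 \left(-5\right)^{2} = - 5 \cdot 2 \cdot 25 = \left(-5\right) 50 = -250$)
$o = - \frac{2}{15}$ ($o = 2 \left(- \frac{1}{6}\right) - - \frac{1}{5} = - \frac{1}{3} + \frac{1}{5} = - \frac{2}{15} \approx -0.13333$)
$4 \left(N 3 + o\right) = 4 \left(\left(-250\right) 3 - \frac{2}{15}\right) = 4 \left(-750 - \frac{2}{15}\right) = 4 \left(- \frac{11252}{15}\right) = - \frac{45008}{15}$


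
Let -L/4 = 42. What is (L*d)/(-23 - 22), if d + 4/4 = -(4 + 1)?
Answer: -112/5 ≈ -22.400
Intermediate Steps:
L = -168 (L = -4*42 = -168)
d = -6 (d = -1 - (4 + 1) = -1 - 1*5 = -1 - 5 = -6)
(L*d)/(-23 - 22) = (-168*(-6))/(-23 - 22) = 1008/(-45) = 1008*(-1/45) = -112/5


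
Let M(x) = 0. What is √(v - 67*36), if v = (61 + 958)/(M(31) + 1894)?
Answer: I*√8650483246/1894 ≈ 49.107*I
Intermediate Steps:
v = 1019/1894 (v = (61 + 958)/(0 + 1894) = 1019/1894 ≈ 0.53801)
√(v - 67*36) = √(1019/1894 - 67*36) = √(1019/1894 - 2412) = √(-4567309/1894) = I*√8650483246/1894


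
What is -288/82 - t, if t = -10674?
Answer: 437490/41 ≈ 10670.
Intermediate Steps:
-288/82 - t = -288/82 - 1*(-10674) = -288*1/82 + 10674 = -144/41 + 10674 = 437490/41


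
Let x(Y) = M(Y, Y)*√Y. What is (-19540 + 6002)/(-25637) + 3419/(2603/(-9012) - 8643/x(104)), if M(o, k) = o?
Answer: 149684814151520478722/9708959428936578485 - 31199621990316624*√26/378708875021905 ≈ -404.66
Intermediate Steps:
x(Y) = Y^(3/2) (x(Y) = Y*√Y = Y^(3/2))
(-19540 + 6002)/(-25637) + 3419/(2603/(-9012) - 8643/x(104)) = (-19540 + 6002)/(-25637) + 3419/(2603/(-9012) - 8643*√26/5408) = -13538*(-1/25637) + 3419/(2603*(-1/9012) - 8643*√26/5408) = 13538/25637 + 3419/(-2603/9012 - 8643*√26/5408)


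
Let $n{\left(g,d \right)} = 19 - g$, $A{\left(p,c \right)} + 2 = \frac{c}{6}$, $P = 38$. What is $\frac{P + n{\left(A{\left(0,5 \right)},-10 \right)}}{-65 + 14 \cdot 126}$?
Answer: $\frac{349}{10194} \approx 0.034236$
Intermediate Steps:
$A{\left(p,c \right)} = -2 + \frac{c}{6}$
$\frac{P + n{\left(A{\left(0,5 \right)},-10 \right)}}{-65 + 14 \cdot 126} = \frac{38 + \left(19 - \left(-2 + \frac{1}{6} \cdot 5\right)\right)}{-65 + 14 \cdot 126} = \frac{38 + \left(19 - \left(-2 + \frac{5}{6}\right)\right)}{-65 + 1764} = \frac{38 + \left(19 - - \frac{7}{6}\right)}{1699} = \left(38 + \left(19 + \frac{7}{6}\right)\right) \frac{1}{1699} = \left(38 + \frac{121}{6}\right) \frac{1}{1699} = \frac{349}{6} \cdot \frac{1}{1699} = \frac{349}{10194}$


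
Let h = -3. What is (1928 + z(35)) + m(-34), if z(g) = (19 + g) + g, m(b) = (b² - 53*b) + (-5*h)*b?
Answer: 4465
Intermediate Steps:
m(b) = b² - 38*b (m(b) = (b² - 53*b) + (-5*(-3))*b = (b² - 53*b) + 15*b = b² - 38*b)
z(g) = 19 + 2*g
(1928 + z(35)) + m(-34) = (1928 + (19 + 2*35)) - 34*(-38 - 34) = (1928 + (19 + 70)) - 34*(-72) = (1928 + 89) + 2448 = 2017 + 2448 = 4465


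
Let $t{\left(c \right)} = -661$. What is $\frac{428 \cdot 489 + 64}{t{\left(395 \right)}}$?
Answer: $- \frac{209356}{661} \approx -316.73$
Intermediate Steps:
$\frac{428 \cdot 489 + 64}{t{\left(395 \right)}} = \frac{428 \cdot 489 + 64}{-661} = \left(209292 + 64\right) \left(- \frac{1}{661}\right) = 209356 \left(- \frac{1}{661}\right) = - \frac{209356}{661}$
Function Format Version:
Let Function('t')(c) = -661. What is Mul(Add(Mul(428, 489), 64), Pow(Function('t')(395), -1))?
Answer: Rational(-209356, 661) ≈ -316.73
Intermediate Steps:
Mul(Add(Mul(428, 489), 64), Pow(Function('t')(395), -1)) = Mul(Add(Mul(428, 489), 64), Pow(-661, -1)) = Mul(Add(209292, 64), Rational(-1, 661)) = Mul(209356, Rational(-1, 661)) = Rational(-209356, 661)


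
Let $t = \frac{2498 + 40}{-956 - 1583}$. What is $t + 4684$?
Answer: $\frac{11890138}{2539} \approx 4683.0$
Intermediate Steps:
$t = - \frac{2538}{2539}$ ($t = \frac{2538}{-2539} = 2538 \left(- \frac{1}{2539}\right) = - \frac{2538}{2539} \approx -0.99961$)
$t + 4684 = - \frac{2538}{2539} + 4684 = \frac{11890138}{2539}$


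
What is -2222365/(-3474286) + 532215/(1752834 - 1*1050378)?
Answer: 568363458655/406755507736 ≈ 1.3973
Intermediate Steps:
-2222365/(-3474286) + 532215/(1752834 - 1*1050378) = -2222365*(-1/3474286) + 532215/(1752834 - 1050378) = 2222365/3474286 + 532215/702456 = 2222365/3474286 + 532215*(1/702456) = 2222365/3474286 + 177405/234152 = 568363458655/406755507736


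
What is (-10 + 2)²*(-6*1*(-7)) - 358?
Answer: 2330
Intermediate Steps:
(-10 + 2)²*(-6*1*(-7)) - 358 = (-8)²*(-6*(-7)) - 358 = 64*42 - 358 = 2688 - 358 = 2330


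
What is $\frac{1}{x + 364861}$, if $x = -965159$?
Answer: $- \frac{1}{600298} \approx -1.6658 \cdot 10^{-6}$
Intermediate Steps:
$\frac{1}{x + 364861} = \frac{1}{-965159 + 364861} = \frac{1}{-600298} = - \frac{1}{600298}$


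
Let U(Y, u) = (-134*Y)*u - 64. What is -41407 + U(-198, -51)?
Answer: -1394603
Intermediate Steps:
U(Y, u) = -64 - 134*Y*u (U(Y, u) = -134*Y*u - 64 = -64 - 134*Y*u)
-41407 + U(-198, -51) = -41407 + (-64 - 134*(-198)*(-51)) = -41407 + (-64 - 1353132) = -41407 - 1353196 = -1394603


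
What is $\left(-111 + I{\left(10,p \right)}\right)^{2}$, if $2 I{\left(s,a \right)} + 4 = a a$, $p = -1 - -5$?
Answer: $11025$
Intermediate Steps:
$p = 4$ ($p = -1 + 5 = 4$)
$I{\left(s,a \right)} = -2 + \frac{a^{2}}{2}$ ($I{\left(s,a \right)} = -2 + \frac{a a}{2} = -2 + \frac{a^{2}}{2}$)
$\left(-111 + I{\left(10,p \right)}\right)^{2} = \left(-111 - \left(2 - \frac{4^{2}}{2}\right)\right)^{2} = \left(-111 + \left(-2 + \frac{1}{2} \cdot 16\right)\right)^{2} = \left(-111 + \left(-2 + 8\right)\right)^{2} = \left(-111 + 6\right)^{2} = \left(-105\right)^{2} = 11025$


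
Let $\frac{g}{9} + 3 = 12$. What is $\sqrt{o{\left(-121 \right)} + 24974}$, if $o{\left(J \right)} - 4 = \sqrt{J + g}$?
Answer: $\sqrt{24978 + 2 i \sqrt{10}} \approx 158.04 + 0.02 i$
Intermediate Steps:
$g = 81$ ($g = -27 + 9 \cdot 12 = -27 + 108 = 81$)
$o{\left(J \right)} = 4 + \sqrt{81 + J}$ ($o{\left(J \right)} = 4 + \sqrt{J + 81} = 4 + \sqrt{81 + J}$)
$\sqrt{o{\left(-121 \right)} + 24974} = \sqrt{\left(4 + \sqrt{81 - 121}\right) + 24974} = \sqrt{\left(4 + \sqrt{-40}\right) + 24974} = \sqrt{\left(4 + 2 i \sqrt{10}\right) + 24974} = \sqrt{24978 + 2 i \sqrt{10}}$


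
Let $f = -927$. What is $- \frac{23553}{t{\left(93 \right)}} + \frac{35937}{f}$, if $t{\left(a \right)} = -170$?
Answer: $\frac{1747149}{17510} \approx 99.78$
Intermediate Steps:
$- \frac{23553}{t{\left(93 \right)}} + \frac{35937}{f} = - \frac{23553}{-170} + \frac{35937}{-927} = \left(-23553\right) \left(- \frac{1}{170}\right) + 35937 \left(- \frac{1}{927}\right) = \frac{23553}{170} - \frac{3993}{103} = \frac{1747149}{17510}$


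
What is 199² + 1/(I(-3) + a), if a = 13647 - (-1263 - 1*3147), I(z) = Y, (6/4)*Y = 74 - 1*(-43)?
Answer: 718164136/18135 ≈ 39601.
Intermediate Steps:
Y = 78 (Y = 2*(74 - 1*(-43))/3 = 2*(74 + 43)/3 = (⅔)*117 = 78)
I(z) = 78
a = 18057 (a = 13647 - (-1263 - 3147) = 13647 - 1*(-4410) = 13647 + 4410 = 18057)
199² + 1/(I(-3) + a) = 199² + 1/(78 + 18057) = 39601 + 1/18135 = 718164136/18135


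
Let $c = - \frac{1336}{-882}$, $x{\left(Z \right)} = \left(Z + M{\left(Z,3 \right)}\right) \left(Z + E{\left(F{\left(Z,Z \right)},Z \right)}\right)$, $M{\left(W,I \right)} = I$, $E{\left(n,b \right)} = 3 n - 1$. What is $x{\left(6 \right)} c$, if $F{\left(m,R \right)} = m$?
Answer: $\frac{15364}{49} \approx 313.55$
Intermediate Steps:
$E{\left(n,b \right)} = -1 + 3 n$
$x{\left(Z \right)} = \left(-1 + 4 Z\right) \left(3 + Z\right)$ ($x{\left(Z \right)} = \left(Z + 3\right) \left(Z + \left(-1 + 3 Z\right)\right) = \left(3 + Z\right) \left(-1 + 4 Z\right) = \left(-1 + 4 Z\right) \left(3 + Z\right)$)
$c = \frac{668}{441}$ ($c = \left(-1336\right) \left(- \frac{1}{882}\right) = \frac{668}{441} \approx 1.5147$)
$x{\left(6 \right)} c = \left(-3 + 4 \cdot 6^{2} + 11 \cdot 6\right) \frac{668}{441} = \left(-3 + 4 \cdot 36 + 66\right) \frac{668}{441} = \left(-3 + 144 + 66\right) \frac{668}{441} = 207 \cdot \frac{668}{441} = \frac{15364}{49}$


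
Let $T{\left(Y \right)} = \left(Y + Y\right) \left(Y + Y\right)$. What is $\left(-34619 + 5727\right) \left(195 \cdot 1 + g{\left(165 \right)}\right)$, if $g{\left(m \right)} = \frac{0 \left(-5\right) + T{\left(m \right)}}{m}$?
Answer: $-24702660$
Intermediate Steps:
$T{\left(Y \right)} = 4 Y^{2}$ ($T{\left(Y \right)} = 2 Y 2 Y = 4 Y^{2}$)
$g{\left(m \right)} = 4 m$ ($g{\left(m \right)} = \frac{0 \left(-5\right) + 4 m^{2}}{m} = \frac{0 + 4 m^{2}}{m} = \frac{4 m^{2}}{m} = 4 m$)
$\left(-34619 + 5727\right) \left(195 \cdot 1 + g{\left(165 \right)}\right) = \left(-34619 + 5727\right) \left(195 \cdot 1 + 4 \cdot 165\right) = - 28892 \left(195 + 660\right) = \left(-28892\right) 855 = -24702660$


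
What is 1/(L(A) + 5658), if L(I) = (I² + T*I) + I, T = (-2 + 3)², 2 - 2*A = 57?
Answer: 4/25437 ≈ 0.00015725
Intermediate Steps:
A = -55/2 (A = 1 - ½*57 = 1 - 57/2 = -55/2 ≈ -27.500)
T = 1 (T = 1² = 1)
L(I) = I² + 2*I (L(I) = (I² + 1*I) + I = (I² + I) + I = (I + I²) + I = I² + 2*I)
1/(L(A) + 5658) = 1/(-55*(2 - 55/2)/2 + 5658) = 1/(-55/2*(-51/2) + 5658) = 1/(2805/4 + 5658) = 1/(25437/4) = 4/25437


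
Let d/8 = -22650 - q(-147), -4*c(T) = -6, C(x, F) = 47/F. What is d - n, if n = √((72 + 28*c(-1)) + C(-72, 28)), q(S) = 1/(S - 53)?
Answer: -4529999/25 - √22673/14 ≈ -1.8121e+5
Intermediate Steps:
q(S) = 1/(-53 + S)
c(T) = 3/2 (c(T) = -¼*(-6) = 3/2)
n = √22673/14 (n = √((72 + 28*(3/2)) + 47/28) = √((72 + 42) + 47*(1/28)) = √(114 + 47/28) = √(3239/28) = √22673/14 ≈ 10.755)
d = -4529999/25 (d = 8*(-22650 - 1/(-53 - 147)) = 8*(-22650 - 1/(-200)) = 8*(-22650 - 1*(-1/200)) = 8*(-22650 + 1/200) = 8*(-4529999/200) = -4529999/25 ≈ -1.8120e+5)
d - n = -4529999/25 - √22673/14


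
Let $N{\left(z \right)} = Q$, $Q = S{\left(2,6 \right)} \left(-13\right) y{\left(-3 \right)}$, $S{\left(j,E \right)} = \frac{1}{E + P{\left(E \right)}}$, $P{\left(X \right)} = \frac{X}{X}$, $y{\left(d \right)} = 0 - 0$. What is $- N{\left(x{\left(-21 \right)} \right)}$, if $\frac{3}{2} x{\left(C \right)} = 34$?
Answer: $0$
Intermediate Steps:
$y{\left(d \right)} = 0$ ($y{\left(d \right)} = 0 + 0 = 0$)
$x{\left(C \right)} = \frac{68}{3}$ ($x{\left(C \right)} = \frac{2}{3} \cdot 34 = \frac{68}{3}$)
$P{\left(X \right)} = 1$
$S{\left(j,E \right)} = \frac{1}{1 + E}$ ($S{\left(j,E \right)} = \frac{1}{E + 1} = \frac{1}{1 + E}$)
$Q = 0$ ($Q = \frac{1}{1 + 6} \left(-13\right) 0 = \frac{1}{7} \left(-13\right) 0 = \left(- \frac{13}{7}\right) 0 = 0$)
$N{\left(z \right)} = 0$
$- N{\left(x{\left(-21 \right)} \right)} = \left(-1\right) 0 = 0$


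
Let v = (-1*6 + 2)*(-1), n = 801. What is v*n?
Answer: 3204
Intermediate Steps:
v = 4 (v = (-6 + 2)*(-1) = -4*(-1) = 4)
v*n = 4*801 = 3204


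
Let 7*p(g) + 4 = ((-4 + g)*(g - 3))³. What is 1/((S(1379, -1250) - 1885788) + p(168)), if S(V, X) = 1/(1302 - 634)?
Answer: 4676/13236085075140647 ≈ 3.5328e-13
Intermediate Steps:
S(V, X) = 1/668
p(g) = -4/7 + (-4 + g)³*(-3 + g)³/7 (p(g) = -4/7 + ((-4 + g)*(g - 3))³/7 = -4/7 + ((-4 + g)*(-3 + g))³/7 = -4/7 + ((-4 + g)³*(-3 + g)³)/7 = -4/7 + (-4 + g)³*(-3 + g)³/7)
1/((S(1379, -1250) - 1885788) + p(168)) = 1/((1/668 - 1885788) + (-4/7 + (-4 + 168)³*(-3 + 168)³/7)) = 1/(-1259706383/668 + (-4/7 + (⅐)*164³*165³)) = 1/(-1259706383/668 + (-4/7 + (⅐)*4410944*4492125)) = 1/(-1259706383/668 + (-4/7 + 19814511816000/7)) = 1/(-1259706383/668 + 19814511815996/7) = 1/(13236085075140647/4676) = 4676/13236085075140647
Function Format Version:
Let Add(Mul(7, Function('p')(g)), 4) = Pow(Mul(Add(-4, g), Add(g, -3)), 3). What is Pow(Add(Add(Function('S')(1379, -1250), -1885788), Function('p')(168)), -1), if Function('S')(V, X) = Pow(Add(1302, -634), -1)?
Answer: Rational(4676, 13236085075140647) ≈ 3.5328e-13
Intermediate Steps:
Function('S')(V, X) = Rational(1, 668) (Function('S')(V, X) = Pow(668, -1) = Rational(1, 668))
Function('p')(g) = Add(Rational(-4, 7), Mul(Rational(1, 7), Pow(Add(-4, g), 3), Pow(Add(-3, g), 3))) (Function('p')(g) = Add(Rational(-4, 7), Mul(Rational(1, 7), Pow(Mul(Add(-4, g), Add(g, -3)), 3))) = Add(Rational(-4, 7), Mul(Rational(1, 7), Pow(Mul(Add(-4, g), Add(-3, g)), 3))) = Add(Rational(-4, 7), Mul(Rational(1, 7), Mul(Pow(Add(-4, g), 3), Pow(Add(-3, g), 3)))) = Add(Rational(-4, 7), Mul(Rational(1, 7), Pow(Add(-4, g), 3), Pow(Add(-3, g), 3))))
Pow(Add(Add(Function('S')(1379, -1250), -1885788), Function('p')(168)), -1) = Pow(Add(Add(Rational(1, 668), -1885788), Add(Rational(-4, 7), Mul(Rational(1, 7), Pow(Add(-4, 168), 3), Pow(Add(-3, 168), 3)))), -1) = Pow(Add(Rational(-1259706383, 668), Add(Rational(-4, 7), Mul(Rational(1, 7), Pow(164, 3), Pow(165, 3)))), -1) = Pow(Add(Rational(-1259706383, 668), Add(Rational(-4, 7), Mul(Rational(1, 7), 4410944, 4492125))), -1) = Pow(Add(Rational(-1259706383, 668), Add(Rational(-4, 7), Rational(19814511816000, 7))), -1) = Pow(Add(Rational(-1259706383, 668), Rational(19814511815996, 7)), -1) = Pow(Rational(13236085075140647, 4676), -1) = Rational(4676, 13236085075140647)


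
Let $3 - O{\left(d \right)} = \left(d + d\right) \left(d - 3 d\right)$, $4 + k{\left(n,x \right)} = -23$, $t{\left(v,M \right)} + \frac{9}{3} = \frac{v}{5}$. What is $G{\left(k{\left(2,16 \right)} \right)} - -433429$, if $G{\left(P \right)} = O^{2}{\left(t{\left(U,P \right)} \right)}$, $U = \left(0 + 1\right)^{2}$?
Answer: $\frac{271631006}{625} \approx 4.3461 \cdot 10^{5}$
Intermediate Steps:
$U = 1$ ($U = 1^{2} = 1$)
$t{\left(v,M \right)} = -3 + \frac{v}{5}$
$k{\left(n,x \right)} = -27$ ($k{\left(n,x \right)} = -4 - 23 = -27$)
$O{\left(d \right)} = 3 + 4 d^{2}$ ($O{\left(d \right)} = 3 - \left(d + d\right) \left(d - 3 d\right) = 3 - 2 d \left(- 2 d\right) = 3 - - 4 d^{2} = 3 + 4 d^{2}$)
$G{\left(P \right)} = \frac{737881}{625}$ ($G{\left(P \right)} = \left(3 + 4 \left(-3 + \frac{1}{5} \cdot 1\right)^{2}\right)^{2} = \left(3 + 4 \left(-3 + \frac{1}{5}\right)^{2}\right)^{2} = \left(3 + 4 \left(- \frac{14}{5}\right)^{2}\right)^{2} = \left(3 + 4 \cdot \frac{196}{25}\right)^{2} = \left(3 + \frac{784}{25}\right)^{2} = \left(\frac{859}{25}\right)^{2} = \frac{737881}{625}$)
$G{\left(k{\left(2,16 \right)} \right)} - -433429 = \frac{737881}{625} - -433429 = \frac{737881}{625} + 433429 = \frac{271631006}{625}$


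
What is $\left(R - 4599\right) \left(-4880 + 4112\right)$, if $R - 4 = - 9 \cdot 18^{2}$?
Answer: $5768448$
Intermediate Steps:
$R = -2912$ ($R = 4 - 9 \cdot 18^{2} = 4 - 2916 = -2912$)
$\left(R - 4599\right) \left(-4880 + 4112\right) = \left(-2912 - 4599\right) \left(-4880 + 4112\right) = \left(-7511\right) \left(-768\right) = 5768448$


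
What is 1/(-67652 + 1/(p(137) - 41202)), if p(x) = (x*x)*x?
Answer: -2530151/171169775451 ≈ -1.4782e-5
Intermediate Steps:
p(x) = x³ (p(x) = x²*x = x³)
1/(-67652 + 1/(p(137) - 41202)) = 1/(-67652 + 1/(137³ - 41202)) = 1/(-67652 + 1/(2571353 - 41202)) = 1/(-67652 + 1/2530151) = 1/(-171169775451/2530151) = -2530151/171169775451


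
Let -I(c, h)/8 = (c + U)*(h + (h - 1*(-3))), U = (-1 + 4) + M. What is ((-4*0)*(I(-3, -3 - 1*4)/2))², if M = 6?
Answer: 0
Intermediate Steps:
U = 9 (U = (-1 + 4) + 6 = 3 + 6 = 9)
I(c, h) = -8*(3 + 2*h)*(9 + c) (I(c, h) = -8*(c + 9)*(h + (h - 1*(-3))) = -8*(9 + c)*(h + (h + 3)) = -8*(9 + c)*(h + (3 + h)) = -8*(9 + c)*(3 + 2*h) = -8*(3 + 2*h)*(9 + c))
((-4*0)*(I(-3, -3 - 1*4)/2))² = ((-4*0)*((-216 - 144*(-3 - 1*4) - 24*(-3) - 16*(-3)*(-3 - 1*4))/2))² = (0*((-216 - 144*(-3 - 4) + 72 - 16*(-3)*(-3 - 4))*(½)))² = (0*((-216 - 144*(-7) + 72 - 16*(-3)*(-7))*(½)))² = (0*((-216 + 1008 + 72 - 336)*(½)))² = (0*(528*(½)))² = (0*264)² = 0² = 0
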